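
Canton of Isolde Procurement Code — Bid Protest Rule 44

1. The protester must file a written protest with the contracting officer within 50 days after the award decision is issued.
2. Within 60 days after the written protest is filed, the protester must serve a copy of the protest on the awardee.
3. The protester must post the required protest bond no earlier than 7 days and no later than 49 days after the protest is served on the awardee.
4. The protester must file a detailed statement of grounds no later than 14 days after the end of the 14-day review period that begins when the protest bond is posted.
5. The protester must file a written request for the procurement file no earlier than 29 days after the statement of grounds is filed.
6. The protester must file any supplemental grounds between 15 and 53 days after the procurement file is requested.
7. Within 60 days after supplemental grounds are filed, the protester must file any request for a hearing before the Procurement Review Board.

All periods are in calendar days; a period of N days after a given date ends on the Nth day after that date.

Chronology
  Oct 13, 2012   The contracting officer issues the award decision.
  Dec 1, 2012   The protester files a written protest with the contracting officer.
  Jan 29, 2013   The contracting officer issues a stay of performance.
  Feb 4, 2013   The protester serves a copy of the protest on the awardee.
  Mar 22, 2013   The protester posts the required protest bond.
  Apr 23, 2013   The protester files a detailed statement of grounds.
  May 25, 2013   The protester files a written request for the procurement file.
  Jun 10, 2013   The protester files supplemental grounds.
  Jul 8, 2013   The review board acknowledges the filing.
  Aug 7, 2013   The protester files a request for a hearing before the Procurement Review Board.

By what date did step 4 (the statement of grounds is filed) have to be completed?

The protest bond is posted on Mar 22, 2013; the 14-day review period therefore ends Apr 5, 2013, and step 4 runs from that date. 14 days after Apr 5, 2013 is Apr 19, 2013.

Apr 19, 2013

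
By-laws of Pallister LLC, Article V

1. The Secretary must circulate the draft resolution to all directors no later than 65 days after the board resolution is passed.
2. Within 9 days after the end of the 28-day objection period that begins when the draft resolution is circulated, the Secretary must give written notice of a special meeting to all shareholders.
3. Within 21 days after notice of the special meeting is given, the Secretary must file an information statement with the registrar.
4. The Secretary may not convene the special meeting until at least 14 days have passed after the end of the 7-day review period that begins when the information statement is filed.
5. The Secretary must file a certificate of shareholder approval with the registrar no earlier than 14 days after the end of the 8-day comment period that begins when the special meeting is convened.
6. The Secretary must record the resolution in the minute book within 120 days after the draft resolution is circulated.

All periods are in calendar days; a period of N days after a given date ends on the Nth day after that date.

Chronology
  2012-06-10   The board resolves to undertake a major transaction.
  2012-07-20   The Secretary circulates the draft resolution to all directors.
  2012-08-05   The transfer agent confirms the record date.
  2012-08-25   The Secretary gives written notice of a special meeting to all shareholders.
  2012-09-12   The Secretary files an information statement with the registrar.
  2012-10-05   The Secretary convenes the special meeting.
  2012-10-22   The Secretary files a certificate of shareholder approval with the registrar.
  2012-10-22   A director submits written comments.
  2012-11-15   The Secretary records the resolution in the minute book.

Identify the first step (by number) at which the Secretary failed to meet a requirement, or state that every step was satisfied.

Step 5

(1) due by 2012-06-10 + 65 days = 2012-08-14; completed 2012-07-20, before the deadline.
(2) due by 2012-08-17 + 9 days = 2012-08-26; done 2012-08-25 — timely.
(3) due by 2012-08-25 + 21 days = 2012-09-15; completed 2012-09-12, before the deadline.
(4) permitted from 2012-09-19 + 14 days = 2012-10-03 onward; done 2012-10-05 — permitted.
(5) permitted from 2012-10-13 + 14 days = 2012-10-27 onward; done 2012-10-22 — 5 days too early.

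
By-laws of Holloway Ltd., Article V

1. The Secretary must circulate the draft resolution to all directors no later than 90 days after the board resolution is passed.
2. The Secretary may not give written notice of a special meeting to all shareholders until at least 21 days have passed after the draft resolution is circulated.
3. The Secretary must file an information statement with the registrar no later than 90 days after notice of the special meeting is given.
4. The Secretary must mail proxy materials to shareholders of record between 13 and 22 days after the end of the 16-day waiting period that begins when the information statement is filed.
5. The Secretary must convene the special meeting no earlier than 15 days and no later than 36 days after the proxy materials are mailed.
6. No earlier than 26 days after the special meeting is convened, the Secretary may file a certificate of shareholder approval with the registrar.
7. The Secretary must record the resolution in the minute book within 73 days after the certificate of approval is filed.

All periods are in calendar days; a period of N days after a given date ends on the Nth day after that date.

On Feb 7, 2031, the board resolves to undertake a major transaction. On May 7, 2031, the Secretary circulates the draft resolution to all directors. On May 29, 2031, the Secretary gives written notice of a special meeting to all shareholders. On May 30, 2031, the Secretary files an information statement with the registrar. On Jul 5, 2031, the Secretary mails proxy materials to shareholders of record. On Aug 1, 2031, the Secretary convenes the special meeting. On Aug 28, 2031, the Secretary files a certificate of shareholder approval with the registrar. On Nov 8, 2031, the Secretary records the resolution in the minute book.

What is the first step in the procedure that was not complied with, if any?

(1) due by Feb 7, 2031 + 90 days = May 8, 2031; May 7, 2031 is within that limit.
(2) permitted from May 7, 2031 + 21 days = May 28, 2031 onward; done May 29, 2031 — permitted.
(3) due by May 29, 2031 + 90 days = Aug 27, 2031; done May 30, 2031 — timely.
(4) the permitted window runs from Jun 15, 2031 + 13 = Jun 28, 2031 to Jun 15, 2031 + 22 = Jul 7, 2031; Jul 5, 2031 falls inside that range.
(5) the permitted window runs from Jul 5, 2031 + 15 = Jul 20, 2031 to Jul 5, 2031 + 36 = Aug 10, 2031; Aug 1, 2031 falls inside that range.
(6) permitted from Aug 1, 2031 + 26 days = Aug 27, 2031 onward; done Aug 28, 2031 — permitted.
(7) due by Aug 28, 2031 + 73 days = Nov 9, 2031; completed Nov 8, 2031, before the deadline.

None — every step was satisfied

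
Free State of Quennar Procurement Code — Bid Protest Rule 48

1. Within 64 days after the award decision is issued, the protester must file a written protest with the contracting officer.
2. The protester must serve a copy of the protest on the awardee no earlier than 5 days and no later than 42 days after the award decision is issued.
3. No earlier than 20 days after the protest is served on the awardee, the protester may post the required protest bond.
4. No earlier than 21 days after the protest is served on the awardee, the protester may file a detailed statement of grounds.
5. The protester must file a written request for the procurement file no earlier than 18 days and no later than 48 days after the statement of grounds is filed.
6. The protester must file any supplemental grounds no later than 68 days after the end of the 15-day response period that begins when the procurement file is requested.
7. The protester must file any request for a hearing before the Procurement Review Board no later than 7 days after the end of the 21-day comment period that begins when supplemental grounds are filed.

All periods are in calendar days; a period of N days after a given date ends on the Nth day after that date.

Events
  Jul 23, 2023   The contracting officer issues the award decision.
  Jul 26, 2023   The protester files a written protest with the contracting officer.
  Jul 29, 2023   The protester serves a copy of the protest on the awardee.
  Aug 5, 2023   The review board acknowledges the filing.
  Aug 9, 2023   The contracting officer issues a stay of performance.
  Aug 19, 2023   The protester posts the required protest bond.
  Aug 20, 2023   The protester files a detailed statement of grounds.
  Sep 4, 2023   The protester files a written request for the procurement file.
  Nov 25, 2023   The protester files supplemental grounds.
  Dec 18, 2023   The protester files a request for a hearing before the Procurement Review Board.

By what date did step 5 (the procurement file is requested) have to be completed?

Oct 7, 2023

Step 5 runs from Aug 20, 2023, when the statement of grounds is filed. The window is 18–48 days after Aug 20, 2023; it closes on Oct 7, 2023.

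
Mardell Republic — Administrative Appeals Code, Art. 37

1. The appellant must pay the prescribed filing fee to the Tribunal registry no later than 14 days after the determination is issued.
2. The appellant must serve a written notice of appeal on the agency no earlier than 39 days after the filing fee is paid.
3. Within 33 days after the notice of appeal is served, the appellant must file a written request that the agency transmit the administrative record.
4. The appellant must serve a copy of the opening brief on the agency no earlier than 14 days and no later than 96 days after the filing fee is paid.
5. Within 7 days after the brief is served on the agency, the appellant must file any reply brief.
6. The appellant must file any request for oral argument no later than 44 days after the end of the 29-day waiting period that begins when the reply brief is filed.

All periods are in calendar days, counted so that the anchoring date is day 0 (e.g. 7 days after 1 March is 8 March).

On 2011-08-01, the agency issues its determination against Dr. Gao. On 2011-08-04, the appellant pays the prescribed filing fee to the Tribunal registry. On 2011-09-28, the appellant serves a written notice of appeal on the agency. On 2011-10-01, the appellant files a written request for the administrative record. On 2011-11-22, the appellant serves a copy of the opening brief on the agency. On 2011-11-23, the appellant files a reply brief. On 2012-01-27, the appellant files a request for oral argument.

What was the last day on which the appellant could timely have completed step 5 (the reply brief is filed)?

2011-11-29

Step 5 runs from 2011-11-22, when the brief is served on the agency. 7 days after 2011-11-22 is 2011-11-29.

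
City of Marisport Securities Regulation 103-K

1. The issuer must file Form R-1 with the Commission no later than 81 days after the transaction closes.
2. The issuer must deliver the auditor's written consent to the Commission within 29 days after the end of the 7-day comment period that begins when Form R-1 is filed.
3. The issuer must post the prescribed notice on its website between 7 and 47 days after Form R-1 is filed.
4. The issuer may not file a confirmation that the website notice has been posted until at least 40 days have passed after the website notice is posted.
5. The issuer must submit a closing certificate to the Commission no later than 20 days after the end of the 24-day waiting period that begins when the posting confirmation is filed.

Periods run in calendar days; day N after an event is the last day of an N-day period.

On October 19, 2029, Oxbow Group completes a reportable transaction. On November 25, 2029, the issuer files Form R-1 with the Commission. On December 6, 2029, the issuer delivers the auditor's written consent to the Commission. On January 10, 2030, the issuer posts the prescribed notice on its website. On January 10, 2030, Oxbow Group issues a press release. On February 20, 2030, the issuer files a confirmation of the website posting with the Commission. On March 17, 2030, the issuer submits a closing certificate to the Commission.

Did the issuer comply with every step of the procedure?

Yes

Step 1: 81 days after October 19, 2029 (when the transaction closes) is January 8, 2030; done November 25, 2029 — timely.
Step 2: 29 days after December 2, 2029 (end of the 7-day comment period, which began when Form R-1 is filed on November 25, 2029) is December 31, 2029; completed December 6, 2029, before the deadline.
Step 3: the window is 7–47 days after November 25, 2029 (when Form R-1 is filed), so December 2, 2029 through January 11, 2030; done January 10, 2030 — within the window.
Step 4: the earliest permitted date is 40 days after January 10, 2030 (when the website notice is posted), i.e. February 19, 2030; done February 20, 2030, after the minimum wait.
Step 5: 20 days after March 16, 2030 (end of the 24-day waiting period, which began when the posting confirmation is filed on February 20, 2030) is April 5, 2030; done March 17, 2030 — timely.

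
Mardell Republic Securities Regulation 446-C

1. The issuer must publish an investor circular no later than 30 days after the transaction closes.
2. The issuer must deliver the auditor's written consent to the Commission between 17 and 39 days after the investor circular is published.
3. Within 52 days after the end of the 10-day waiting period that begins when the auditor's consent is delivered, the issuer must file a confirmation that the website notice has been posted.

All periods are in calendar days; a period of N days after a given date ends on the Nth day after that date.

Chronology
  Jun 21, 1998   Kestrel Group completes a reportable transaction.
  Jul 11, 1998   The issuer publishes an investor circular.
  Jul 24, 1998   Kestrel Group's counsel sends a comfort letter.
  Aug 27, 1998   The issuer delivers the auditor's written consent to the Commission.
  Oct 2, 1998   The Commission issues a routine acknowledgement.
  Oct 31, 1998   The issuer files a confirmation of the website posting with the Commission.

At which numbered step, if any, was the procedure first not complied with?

Step 1: 30 days after Jun 21, 1998 (when the transaction closes) is Jul 21, 1998; completed Jul 11, 1998, before the deadline.
Step 2: the window is 17–39 days after Jul 11, 1998 (when the investor circular is published), so Jul 28, 1998 through Aug 19, 1998; done Aug 27, 1998 — 8 days after the window closed.
Later steps need not be reached.

Step 2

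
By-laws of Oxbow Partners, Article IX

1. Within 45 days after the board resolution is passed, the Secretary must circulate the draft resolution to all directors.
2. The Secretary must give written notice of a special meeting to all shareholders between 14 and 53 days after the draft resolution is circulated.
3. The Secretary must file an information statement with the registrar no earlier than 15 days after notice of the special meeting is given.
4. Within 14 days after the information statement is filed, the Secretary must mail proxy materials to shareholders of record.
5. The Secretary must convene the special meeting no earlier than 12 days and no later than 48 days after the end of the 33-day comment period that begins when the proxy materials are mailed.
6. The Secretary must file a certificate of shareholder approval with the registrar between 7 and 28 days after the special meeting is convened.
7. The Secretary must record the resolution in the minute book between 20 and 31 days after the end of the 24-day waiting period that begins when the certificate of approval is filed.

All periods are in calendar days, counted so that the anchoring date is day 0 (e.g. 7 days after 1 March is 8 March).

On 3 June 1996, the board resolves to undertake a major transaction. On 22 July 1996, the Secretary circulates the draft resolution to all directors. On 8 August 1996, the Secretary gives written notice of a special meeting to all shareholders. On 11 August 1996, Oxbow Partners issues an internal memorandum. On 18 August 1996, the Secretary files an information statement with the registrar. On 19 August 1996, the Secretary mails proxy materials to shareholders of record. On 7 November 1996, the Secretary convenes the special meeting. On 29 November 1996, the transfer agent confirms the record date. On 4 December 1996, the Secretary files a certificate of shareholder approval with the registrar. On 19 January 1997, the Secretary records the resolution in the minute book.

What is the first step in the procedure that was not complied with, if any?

Step 1: 45 days after 3 June 1996 (when the board resolution is passed) is 18 July 1996; 22 July 1996 misses that deadline by 4 days.

Step 1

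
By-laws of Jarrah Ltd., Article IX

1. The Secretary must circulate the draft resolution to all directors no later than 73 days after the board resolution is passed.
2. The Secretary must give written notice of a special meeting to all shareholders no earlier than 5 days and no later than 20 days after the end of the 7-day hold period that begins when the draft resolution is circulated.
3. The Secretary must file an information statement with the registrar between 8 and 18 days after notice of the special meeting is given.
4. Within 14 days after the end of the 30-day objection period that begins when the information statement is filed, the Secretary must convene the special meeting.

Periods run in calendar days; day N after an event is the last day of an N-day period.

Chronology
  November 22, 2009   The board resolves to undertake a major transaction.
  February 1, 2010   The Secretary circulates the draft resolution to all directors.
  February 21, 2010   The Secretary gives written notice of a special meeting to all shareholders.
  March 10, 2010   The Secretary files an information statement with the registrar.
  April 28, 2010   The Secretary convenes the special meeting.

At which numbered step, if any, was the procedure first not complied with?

Step 1 — counting 73 days from November 22, 2009 (when the board resolution is passed) gives a deadline of February 3, 2010; done February 1, 2010 — timely.
Step 2 — 5 and 20 days from February 8, 2010 (end of the 7-day hold period, which began when the draft resolution is circulated on February 1, 2010) are February 13, 2010 and February 28, 2010 respectively; February 21, 2010 falls inside that range.
Step 3 — 8 and 18 days from February 21, 2010 (when notice of the special meeting is given) are March 1, 2010 and March 11, 2010 respectively; done March 10, 2010 — within the window.
Step 4 — counting 14 days from April 9, 2010 (end of the 30-day objection period, which began when the information statement is filed on March 10, 2010) gives a deadline of April 23, 2010; done April 28, 2010 — 5 days late.
That is the first point of non-compliance.

Step 4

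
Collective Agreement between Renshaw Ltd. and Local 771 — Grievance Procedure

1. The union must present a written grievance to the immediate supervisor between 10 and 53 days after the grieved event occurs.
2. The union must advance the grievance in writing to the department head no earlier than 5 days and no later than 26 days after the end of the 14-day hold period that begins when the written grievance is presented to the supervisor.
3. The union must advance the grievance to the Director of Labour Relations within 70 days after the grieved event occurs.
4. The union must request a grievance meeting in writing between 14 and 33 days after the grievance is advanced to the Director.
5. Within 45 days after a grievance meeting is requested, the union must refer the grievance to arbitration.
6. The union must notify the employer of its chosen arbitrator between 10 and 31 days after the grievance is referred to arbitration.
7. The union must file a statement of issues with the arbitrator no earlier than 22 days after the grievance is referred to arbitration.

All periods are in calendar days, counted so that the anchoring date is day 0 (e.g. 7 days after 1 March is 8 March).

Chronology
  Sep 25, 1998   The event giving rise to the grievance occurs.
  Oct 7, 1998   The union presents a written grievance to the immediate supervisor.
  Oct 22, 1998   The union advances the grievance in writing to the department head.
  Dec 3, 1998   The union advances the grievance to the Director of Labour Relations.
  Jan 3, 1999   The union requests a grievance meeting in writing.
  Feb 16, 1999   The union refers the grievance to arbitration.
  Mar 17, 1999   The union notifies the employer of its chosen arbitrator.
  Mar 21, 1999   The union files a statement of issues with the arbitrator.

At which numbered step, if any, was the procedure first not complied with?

Step 1 — 10 and 53 days from Sep 25, 1998 (when the grieved event occurs) are Oct 5, 1998 and Nov 17, 1998 respectively; done Oct 7, 1998 — within the window.
Step 2 — 5 and 26 days from Oct 21, 1998 (end of the 14-day hold period, which began when the written grievance is presented to the supervisor on Oct 7, 1998) are Oct 26, 1998 and Nov 16, 1998 respectively; Oct 22, 1998 is 4 days too early.

Step 2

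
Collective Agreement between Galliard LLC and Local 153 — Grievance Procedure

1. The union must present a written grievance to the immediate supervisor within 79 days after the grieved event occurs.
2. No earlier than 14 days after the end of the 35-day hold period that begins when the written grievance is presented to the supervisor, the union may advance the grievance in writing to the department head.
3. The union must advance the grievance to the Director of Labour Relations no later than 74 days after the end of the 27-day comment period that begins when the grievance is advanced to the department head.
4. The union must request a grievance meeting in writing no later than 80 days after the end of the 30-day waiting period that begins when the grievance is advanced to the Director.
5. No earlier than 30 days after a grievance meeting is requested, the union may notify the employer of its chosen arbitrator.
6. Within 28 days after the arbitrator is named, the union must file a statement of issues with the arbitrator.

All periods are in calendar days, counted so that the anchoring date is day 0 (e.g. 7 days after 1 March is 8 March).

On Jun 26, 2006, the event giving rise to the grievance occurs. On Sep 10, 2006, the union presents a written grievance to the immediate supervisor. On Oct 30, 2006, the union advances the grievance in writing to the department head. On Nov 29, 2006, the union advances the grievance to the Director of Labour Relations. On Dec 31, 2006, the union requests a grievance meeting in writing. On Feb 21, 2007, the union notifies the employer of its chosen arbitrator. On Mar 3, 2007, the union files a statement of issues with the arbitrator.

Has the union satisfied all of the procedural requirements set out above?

(1) due by Jun 26, 2006 + 79 days = Sep 13, 2006; completed Sep 10, 2006, before the deadline.
(2) permitted from Oct 15, 2006 + 14 days = Oct 29, 2006 onward; done Oct 30, 2006, after the minimum wait.
(3) due by Nov 26, 2006 + 74 days = Feb 8, 2007; Nov 29, 2006 is within that limit.
(4) due by Dec 29, 2006 + 80 days = Mar 19, 2007; Dec 31, 2006 is within that limit.
(5) permitted from Dec 31, 2006 + 30 days = Jan 30, 2007 onward; done Feb 21, 2007, after the minimum wait.
(6) due by Feb 21, 2007 + 28 days = Mar 21, 2007; done Mar 3, 2007 — timely.

Yes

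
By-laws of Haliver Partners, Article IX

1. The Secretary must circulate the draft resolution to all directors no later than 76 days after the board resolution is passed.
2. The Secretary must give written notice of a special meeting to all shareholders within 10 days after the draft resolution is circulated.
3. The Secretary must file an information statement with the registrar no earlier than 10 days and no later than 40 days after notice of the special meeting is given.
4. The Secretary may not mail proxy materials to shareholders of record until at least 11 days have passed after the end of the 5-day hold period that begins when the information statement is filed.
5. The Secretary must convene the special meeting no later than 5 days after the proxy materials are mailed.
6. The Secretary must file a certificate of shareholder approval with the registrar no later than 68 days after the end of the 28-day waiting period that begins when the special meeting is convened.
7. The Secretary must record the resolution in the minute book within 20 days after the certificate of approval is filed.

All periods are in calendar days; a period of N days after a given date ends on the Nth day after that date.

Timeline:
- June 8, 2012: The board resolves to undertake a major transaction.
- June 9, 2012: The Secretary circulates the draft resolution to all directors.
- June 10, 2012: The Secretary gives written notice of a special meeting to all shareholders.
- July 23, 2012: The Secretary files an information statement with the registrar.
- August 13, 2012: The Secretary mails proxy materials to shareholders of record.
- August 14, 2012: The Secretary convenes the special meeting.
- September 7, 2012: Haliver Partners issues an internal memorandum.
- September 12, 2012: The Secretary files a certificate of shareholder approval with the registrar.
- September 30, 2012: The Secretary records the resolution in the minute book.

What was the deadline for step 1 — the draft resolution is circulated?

August 23, 2012

Step 1 runs from June 8, 2012, when the board resolution is passed. 76 days after June 8, 2012 is August 23, 2012.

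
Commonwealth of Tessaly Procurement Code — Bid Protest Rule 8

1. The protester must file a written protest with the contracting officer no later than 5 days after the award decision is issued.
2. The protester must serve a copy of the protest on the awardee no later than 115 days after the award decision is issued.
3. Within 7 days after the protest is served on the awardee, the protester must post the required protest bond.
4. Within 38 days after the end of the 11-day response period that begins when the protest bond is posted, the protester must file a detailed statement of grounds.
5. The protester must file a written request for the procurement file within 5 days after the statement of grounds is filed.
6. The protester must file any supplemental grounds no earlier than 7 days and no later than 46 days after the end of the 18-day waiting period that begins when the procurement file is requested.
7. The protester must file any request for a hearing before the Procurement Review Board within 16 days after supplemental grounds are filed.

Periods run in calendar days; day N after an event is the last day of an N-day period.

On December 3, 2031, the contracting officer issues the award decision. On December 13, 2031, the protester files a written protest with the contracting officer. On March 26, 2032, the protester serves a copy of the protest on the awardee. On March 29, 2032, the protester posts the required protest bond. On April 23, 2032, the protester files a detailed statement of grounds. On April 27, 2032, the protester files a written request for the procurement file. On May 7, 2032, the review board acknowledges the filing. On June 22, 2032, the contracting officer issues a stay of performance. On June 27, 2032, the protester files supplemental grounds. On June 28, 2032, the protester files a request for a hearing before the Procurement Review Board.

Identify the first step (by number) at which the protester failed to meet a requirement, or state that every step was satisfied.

Step 1

Step 1 — counting 5 days from December 3, 2031 (when the award decision is issued) gives a deadline of December 8, 2031; done December 13, 2031 — 5 days late.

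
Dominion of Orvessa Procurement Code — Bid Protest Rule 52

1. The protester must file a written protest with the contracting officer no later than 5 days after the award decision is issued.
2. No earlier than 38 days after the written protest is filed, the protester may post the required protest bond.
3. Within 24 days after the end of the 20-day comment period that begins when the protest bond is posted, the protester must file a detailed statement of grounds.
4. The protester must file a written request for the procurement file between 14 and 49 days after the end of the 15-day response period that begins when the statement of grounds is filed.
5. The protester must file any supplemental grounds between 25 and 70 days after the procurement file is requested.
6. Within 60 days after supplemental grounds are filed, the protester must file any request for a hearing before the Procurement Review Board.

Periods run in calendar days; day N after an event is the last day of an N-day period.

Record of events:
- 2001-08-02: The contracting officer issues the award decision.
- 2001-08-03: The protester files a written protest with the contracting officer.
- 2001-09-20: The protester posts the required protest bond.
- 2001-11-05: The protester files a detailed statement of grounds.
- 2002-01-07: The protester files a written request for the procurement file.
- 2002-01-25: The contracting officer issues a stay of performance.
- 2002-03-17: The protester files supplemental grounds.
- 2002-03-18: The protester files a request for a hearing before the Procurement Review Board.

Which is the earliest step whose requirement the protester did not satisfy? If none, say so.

Step 1 — counting 5 days from 2001-08-02 (when the award decision is issued) gives a deadline of 2001-08-07; done 2001-08-03 — timely.
Step 2 — must wait 38 days from 2001-08-03 (when the written protest is filed), so not before 2001-09-10; done 2001-09-20, after the minimum wait.
Step 3 — counting 24 days from 2001-10-10 (end of the 20-day comment period, which began when the protest bond is posted on 2001-09-20) gives a deadline of 2001-11-03; 2001-11-05 misses that deadline by 2 days.

Step 3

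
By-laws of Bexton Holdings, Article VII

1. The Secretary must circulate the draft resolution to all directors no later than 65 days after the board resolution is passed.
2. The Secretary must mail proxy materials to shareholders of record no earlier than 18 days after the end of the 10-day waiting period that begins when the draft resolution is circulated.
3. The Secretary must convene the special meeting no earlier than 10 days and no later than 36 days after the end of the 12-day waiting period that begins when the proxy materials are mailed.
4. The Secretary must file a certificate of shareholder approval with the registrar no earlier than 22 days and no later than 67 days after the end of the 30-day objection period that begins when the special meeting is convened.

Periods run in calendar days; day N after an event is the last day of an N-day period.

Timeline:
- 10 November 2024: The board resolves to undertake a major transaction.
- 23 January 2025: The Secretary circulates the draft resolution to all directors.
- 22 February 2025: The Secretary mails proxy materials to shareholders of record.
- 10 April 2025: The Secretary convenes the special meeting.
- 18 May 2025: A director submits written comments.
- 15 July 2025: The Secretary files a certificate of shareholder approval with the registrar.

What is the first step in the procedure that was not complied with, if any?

Step 1

Step 1 — counting 65 days from 10 November 2024 (when the board resolution is passed) gives a deadline of 14 January 2025; 23 January 2025 misses that deadline by 9 days.
No need to go further; step 1 was not satisfied.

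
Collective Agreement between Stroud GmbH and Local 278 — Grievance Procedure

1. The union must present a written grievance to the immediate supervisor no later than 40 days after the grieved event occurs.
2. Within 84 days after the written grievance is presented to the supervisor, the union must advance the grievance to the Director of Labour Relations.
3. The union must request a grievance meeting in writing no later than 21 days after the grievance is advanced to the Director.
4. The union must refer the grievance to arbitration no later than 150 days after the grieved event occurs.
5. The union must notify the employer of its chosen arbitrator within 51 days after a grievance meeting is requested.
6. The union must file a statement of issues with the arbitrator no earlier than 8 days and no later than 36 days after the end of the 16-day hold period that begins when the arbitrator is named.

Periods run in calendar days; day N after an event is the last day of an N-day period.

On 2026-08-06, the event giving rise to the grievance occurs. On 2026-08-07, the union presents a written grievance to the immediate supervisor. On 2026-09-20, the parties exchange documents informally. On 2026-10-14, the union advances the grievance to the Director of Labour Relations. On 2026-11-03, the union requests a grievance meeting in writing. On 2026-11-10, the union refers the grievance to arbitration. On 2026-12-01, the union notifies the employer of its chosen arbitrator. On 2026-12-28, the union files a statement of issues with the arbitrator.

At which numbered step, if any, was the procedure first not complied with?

(1) due by 2026-08-06 + 40 days = 2026-09-15; done 2026-08-07 — timely.
(2) due by 2026-08-07 + 84 days = 2026-10-30; completed 2026-10-14, before the deadline.
(3) due by 2026-10-14 + 21 days = 2026-11-04; 2026-11-03 is within that limit.
(4) due by 2026-08-06 + 150 days = 2027-01-03; completed 2026-11-10, before the deadline.
(5) due by 2026-11-03 + 51 days = 2026-12-24; done 2026-12-01 — timely.
(6) the permitted window runs from 2026-12-17 + 8 = 2026-12-25 to 2026-12-17 + 36 = 2027-01-22; done 2026-12-28 — within the window.

None — every step was satisfied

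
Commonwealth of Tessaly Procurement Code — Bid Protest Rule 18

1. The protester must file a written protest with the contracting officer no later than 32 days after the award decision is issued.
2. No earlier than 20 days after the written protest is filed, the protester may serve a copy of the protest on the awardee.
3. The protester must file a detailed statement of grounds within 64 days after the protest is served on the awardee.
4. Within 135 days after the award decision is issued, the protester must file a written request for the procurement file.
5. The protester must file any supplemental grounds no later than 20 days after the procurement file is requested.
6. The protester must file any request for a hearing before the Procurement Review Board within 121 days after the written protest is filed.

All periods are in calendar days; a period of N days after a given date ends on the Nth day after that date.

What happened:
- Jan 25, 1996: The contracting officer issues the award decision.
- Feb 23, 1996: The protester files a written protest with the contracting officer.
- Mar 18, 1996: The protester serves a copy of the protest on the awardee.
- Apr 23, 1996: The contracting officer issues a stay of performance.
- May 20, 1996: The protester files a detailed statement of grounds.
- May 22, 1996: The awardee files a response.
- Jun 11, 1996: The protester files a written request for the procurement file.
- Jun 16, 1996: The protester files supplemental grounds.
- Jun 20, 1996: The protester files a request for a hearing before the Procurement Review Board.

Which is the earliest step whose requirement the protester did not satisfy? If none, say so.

Step 4

Step 1: 32 days after Jan 25, 1996 (when the award decision is issued) is Feb 26, 1996; done Feb 23, 1996 — timely.
Step 2: the earliest permitted date is 20 days after Feb 23, 1996 (when the written protest is filed), i.e. Mar 14, 1996; done Mar 18, 1996 — permitted.
Step 3: 64 days after Mar 18, 1996 (when the protest is served on the awardee) is May 21, 1996; May 20, 1996 is within that limit.
Step 4: 135 days after Jan 25, 1996 (when the award decision is issued) is Jun 8, 1996; not done until Jun 11, 1996, 3 days after the deadline.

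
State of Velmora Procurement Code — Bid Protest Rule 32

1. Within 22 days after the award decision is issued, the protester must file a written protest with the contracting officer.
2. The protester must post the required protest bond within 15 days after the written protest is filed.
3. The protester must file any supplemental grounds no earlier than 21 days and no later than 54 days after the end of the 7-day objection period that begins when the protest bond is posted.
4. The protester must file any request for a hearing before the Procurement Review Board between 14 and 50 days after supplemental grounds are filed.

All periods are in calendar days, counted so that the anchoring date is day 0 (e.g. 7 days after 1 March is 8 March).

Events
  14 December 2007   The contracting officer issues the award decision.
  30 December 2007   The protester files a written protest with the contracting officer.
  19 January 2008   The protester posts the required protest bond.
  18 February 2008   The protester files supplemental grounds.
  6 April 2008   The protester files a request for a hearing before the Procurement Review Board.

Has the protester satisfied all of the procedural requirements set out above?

No

Step 1: 22 days after 14 December 2007 (when the award decision is issued) is 5 January 2008; done 30 December 2007 — timely.
Step 2: 15 days after 30 December 2007 (when the written protest is filed) is 14 January 2008; done 19 January 2008 — 5 days late.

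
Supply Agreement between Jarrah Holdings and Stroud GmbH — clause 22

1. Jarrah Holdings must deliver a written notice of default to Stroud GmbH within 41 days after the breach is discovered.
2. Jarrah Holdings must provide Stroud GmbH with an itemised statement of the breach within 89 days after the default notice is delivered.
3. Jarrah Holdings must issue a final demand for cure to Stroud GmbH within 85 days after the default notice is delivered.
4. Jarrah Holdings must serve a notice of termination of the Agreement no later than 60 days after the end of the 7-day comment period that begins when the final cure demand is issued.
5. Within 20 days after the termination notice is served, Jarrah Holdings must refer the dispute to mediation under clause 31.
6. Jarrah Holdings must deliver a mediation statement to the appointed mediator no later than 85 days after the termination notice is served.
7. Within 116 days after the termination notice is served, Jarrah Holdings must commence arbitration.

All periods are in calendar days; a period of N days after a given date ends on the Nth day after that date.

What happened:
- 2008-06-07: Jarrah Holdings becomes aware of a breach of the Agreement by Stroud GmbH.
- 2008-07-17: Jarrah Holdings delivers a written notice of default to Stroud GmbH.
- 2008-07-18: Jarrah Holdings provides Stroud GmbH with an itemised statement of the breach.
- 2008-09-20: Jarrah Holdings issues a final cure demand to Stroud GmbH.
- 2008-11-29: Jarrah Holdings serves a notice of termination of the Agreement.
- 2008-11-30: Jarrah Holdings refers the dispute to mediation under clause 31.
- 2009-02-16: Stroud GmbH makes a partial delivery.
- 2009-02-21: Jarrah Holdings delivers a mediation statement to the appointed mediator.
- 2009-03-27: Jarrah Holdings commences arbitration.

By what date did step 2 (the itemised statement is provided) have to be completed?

Step 2 runs from 2008-07-17, when the default notice is delivered. 89 days after 2008-07-17 is 2008-10-14.

2008-10-14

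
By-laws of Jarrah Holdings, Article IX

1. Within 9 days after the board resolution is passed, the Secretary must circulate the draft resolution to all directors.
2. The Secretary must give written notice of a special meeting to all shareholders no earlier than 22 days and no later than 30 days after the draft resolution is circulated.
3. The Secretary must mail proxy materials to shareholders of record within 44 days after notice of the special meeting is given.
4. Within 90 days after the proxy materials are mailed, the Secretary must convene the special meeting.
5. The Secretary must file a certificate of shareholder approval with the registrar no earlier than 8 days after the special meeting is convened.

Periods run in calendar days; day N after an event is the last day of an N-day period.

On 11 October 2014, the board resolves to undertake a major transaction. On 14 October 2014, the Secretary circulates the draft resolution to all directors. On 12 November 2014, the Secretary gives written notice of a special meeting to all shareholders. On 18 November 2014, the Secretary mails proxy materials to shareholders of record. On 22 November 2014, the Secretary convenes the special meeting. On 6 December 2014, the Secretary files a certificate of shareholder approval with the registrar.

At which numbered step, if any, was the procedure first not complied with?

Step 1 — counting 9 days from 11 October 2014 (when the board resolution is passed) gives a deadline of 20 October 2014; 14 October 2014 is within that limit.
Step 2 — 22 and 30 days from 14 October 2014 (when the draft resolution is circulated) are 5 November 2014 and 13 November 2014 respectively; done 12 November 2014 — within the window.
Step 3 — counting 44 days from 12 November 2014 (when notice of the special meeting is given) gives a deadline of 26 December 2014; 18 November 2014 is within that limit.
Step 4 — counting 90 days from 18 November 2014 (when the proxy materials are mailed) gives a deadline of 16 February 2015; completed 22 November 2014, before the deadline.
Step 5 — must wait 8 days from 22 November 2014 (when the special meeting is convened), so not before 30 November 2014; done 6 December 2014, after the minimum wait.

None — every step was satisfied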